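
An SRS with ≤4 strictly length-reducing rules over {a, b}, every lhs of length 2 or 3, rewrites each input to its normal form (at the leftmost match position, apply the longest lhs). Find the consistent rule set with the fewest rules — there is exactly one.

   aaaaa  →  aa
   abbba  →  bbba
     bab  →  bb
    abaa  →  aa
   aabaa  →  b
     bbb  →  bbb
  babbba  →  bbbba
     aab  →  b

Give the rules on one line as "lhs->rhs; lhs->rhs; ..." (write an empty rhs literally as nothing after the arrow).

aaa->ab; ab->b; aba->a

  | aaaaa => abaa => aa
  | abbba => bbba
  | bab => bb
  | abaa => aa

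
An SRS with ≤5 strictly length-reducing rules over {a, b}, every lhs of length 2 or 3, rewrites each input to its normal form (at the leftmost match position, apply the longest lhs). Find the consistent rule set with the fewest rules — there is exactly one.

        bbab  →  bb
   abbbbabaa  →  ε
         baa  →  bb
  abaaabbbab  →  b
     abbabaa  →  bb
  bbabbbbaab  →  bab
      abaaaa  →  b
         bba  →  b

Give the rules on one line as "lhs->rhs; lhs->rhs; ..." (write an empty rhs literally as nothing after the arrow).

aa->b; aaa->; aba->aa; bba->aa

  | bbab => aab => bb
  | abbbbabaa => abbaabaa => aaaabaa => abaa => aaa => ε
  | baa => bb
  | abaaabbbab => aaaabbbab => abbbab => abaab => aaab => b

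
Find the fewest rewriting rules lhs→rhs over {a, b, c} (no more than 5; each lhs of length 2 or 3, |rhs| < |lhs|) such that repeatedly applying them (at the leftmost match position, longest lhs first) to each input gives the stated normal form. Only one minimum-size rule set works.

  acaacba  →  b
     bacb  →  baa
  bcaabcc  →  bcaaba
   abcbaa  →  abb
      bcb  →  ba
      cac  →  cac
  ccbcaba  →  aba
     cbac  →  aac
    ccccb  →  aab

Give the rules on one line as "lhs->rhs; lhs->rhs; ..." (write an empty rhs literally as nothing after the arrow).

aaa->b; cab->; cb->a; cc->a

  | acaacba => acaaaa => acba => aaa => b
  | bacb => baa
  | bcaabcc => bcaaba
  | abcbaa => abaaa => abb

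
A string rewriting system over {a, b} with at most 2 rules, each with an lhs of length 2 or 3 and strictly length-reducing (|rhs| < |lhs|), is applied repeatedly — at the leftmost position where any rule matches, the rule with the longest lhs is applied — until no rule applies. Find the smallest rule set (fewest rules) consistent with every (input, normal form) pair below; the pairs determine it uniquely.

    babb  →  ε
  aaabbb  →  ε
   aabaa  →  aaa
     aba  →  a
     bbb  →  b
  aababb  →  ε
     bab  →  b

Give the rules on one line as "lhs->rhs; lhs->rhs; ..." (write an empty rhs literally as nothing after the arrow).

ab->; bb->

  | babb => bb => ε
  | aaabbb => aabb => ab => ε
  | aabaa => aaa
  | aba => a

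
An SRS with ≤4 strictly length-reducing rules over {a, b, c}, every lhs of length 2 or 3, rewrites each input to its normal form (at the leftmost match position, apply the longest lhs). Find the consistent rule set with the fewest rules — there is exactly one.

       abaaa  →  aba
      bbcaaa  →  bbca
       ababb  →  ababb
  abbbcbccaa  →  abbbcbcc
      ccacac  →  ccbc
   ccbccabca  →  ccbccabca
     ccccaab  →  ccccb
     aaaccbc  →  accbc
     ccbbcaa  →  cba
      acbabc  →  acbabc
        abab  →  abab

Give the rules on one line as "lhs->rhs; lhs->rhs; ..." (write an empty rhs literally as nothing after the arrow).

aa->; aca->b; cbb->a

  | abaaa => aba
  | bbcaaa => bbca
  | ababb
  | abbbcbccaa => abbbcbcc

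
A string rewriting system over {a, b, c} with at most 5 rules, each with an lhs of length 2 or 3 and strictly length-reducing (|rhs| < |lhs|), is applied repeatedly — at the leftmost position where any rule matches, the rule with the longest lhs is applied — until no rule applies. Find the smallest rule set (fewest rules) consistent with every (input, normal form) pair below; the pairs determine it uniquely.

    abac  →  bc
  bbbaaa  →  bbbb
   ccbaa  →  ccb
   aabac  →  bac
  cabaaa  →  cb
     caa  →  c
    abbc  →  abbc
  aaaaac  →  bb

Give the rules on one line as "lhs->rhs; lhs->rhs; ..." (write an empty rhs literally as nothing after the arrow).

  | abac => bc
  | bbbaaa => bbbb
  | ccbaa => ccb
  | aabac => bac

aa->; aaa->b; aac->b; aba->b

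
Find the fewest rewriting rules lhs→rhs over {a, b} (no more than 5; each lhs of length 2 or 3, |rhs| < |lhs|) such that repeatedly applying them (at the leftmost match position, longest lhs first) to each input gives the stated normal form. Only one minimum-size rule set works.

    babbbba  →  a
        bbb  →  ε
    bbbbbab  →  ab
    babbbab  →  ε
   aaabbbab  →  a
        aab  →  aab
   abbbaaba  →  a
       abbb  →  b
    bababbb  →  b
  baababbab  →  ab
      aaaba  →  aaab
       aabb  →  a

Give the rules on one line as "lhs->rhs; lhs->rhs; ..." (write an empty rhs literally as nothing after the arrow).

abb->; ba->b; bb->; bbb->

  | babbbba => bbbbba => bba => a
  | bbb => ε
  | bbbbbab => bbab => ab
  | babbbab => bbbbab => bab => bb => ε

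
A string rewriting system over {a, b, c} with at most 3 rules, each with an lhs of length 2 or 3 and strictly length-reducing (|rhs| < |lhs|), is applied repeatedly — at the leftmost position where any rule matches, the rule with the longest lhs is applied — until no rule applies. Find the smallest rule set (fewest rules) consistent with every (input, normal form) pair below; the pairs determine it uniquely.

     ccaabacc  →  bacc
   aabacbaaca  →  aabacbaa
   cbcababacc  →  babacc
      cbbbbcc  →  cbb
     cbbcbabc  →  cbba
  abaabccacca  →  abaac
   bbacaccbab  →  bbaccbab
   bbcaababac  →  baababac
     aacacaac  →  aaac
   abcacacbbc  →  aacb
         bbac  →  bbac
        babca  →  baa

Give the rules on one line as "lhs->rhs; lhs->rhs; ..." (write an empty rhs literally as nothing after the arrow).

bc->; ca->

  | ccaabacc => cabacc => bacc
  | aabacbaaca => aabacbaa
  | cbcababacc => cababacc => babacc
  | cbbbbcc => cbbbc => cbb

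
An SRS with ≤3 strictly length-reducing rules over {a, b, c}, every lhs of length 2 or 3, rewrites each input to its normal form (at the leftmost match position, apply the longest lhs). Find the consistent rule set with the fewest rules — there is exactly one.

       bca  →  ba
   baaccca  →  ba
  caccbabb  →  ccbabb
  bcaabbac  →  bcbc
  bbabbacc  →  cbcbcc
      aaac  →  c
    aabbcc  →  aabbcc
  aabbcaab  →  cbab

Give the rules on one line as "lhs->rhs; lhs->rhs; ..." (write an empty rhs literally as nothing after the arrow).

ac->c; bba->cb; ca->a

  | bca => ba
  | baaccca => baccca => bccca => bcca => bca => ba
  | caccbabb => accbabb => ccbabb
  | bcaabbac => baabbac => baacbc => bacbc => bcbc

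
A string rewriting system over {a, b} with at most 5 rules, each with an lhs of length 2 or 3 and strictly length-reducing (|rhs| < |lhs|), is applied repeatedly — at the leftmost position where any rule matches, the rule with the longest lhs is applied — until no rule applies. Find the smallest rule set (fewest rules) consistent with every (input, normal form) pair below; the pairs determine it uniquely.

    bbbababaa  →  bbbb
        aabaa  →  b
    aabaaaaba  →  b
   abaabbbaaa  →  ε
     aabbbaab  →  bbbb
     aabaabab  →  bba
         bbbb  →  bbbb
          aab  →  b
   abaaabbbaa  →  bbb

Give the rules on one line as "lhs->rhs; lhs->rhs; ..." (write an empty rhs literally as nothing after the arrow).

  | bbbababaa => bbbbaa => bbbb
  | aabaa => baa => b
  | aabaaaaba => baaaaba => baba => b
  | abaabbbaaa => abbbaaa => abbaaa => abaaa => aa => ε

aa->; aaa->; ab->a; aba->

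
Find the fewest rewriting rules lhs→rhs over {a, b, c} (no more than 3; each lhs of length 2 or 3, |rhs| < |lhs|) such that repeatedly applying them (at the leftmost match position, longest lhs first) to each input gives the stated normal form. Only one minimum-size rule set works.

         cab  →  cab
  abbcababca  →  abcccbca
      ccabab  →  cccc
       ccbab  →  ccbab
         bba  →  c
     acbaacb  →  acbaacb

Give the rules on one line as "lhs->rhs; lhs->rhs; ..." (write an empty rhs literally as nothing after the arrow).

aba->bc; bba->c; bcb->cc

  | cab
  | abbcababca => abbcbcbca => abcccbca
  | ccabab => ccbcb => cccc
  | ccbab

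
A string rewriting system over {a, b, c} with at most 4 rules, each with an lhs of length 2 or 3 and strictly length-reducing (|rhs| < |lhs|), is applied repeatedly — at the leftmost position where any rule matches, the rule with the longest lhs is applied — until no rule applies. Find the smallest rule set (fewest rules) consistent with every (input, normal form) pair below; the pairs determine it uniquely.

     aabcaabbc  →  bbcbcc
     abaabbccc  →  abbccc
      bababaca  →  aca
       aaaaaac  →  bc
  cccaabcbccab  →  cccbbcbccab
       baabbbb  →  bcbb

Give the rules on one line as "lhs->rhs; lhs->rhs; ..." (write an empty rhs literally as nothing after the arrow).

aa->b; ba->a; bbb->bc

  | aabcaabbc => bbcaabbc => bbcbbbc => bbcbcc
  | abaabbccc => aaabbccc => babbccc => abbccc
  | bababaca => ababaca => aabaca => bbaca => baca => aca
  | aaaaaac => baaaac => aaaac => baac => aac => bc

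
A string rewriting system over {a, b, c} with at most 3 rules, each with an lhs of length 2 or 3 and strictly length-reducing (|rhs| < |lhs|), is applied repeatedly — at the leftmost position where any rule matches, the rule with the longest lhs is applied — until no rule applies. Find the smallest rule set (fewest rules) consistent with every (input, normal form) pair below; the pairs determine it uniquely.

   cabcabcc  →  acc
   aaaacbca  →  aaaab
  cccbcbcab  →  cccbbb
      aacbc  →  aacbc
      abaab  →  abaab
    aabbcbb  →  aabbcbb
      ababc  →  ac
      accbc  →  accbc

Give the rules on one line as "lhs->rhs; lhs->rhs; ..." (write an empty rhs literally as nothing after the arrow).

  | cabcabcc => abcabcc => ababcc => acc
  | aaaacbca => aaaacba => aaaab
  | cccbcbcab => cccbcbab => cccbbb
  | aacbc

bab->; ca->a; cba->b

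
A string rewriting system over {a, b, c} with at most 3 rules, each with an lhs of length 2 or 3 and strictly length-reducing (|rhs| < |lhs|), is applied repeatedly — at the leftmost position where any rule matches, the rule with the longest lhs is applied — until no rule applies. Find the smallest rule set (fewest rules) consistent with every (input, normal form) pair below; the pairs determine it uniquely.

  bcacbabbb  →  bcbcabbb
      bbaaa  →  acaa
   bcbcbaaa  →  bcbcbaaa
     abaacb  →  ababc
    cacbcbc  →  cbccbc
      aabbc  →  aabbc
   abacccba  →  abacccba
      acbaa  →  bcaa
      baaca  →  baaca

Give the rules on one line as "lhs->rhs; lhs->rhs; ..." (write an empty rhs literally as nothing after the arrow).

  | bcacbabbb => bcbcabbb
  | bbaaa => acaa
  | bcbcbaaa
  | abaacb => ababc

acb->bc; bba->ac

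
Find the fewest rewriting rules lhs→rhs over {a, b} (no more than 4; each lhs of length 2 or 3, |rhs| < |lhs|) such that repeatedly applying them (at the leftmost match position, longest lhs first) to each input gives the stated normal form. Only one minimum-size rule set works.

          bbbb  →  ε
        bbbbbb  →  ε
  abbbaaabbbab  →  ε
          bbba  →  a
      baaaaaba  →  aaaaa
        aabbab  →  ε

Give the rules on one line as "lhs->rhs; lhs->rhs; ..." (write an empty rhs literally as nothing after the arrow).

ab->; ba->a; bb->

  | bbbb => bb => ε
  | bbbbbb => bbbb => bb => ε
  | abbbaaabbbab => bbaaabbbab => aaabbbab => aabbab => abab => ab => ε
  | bbba => ba => a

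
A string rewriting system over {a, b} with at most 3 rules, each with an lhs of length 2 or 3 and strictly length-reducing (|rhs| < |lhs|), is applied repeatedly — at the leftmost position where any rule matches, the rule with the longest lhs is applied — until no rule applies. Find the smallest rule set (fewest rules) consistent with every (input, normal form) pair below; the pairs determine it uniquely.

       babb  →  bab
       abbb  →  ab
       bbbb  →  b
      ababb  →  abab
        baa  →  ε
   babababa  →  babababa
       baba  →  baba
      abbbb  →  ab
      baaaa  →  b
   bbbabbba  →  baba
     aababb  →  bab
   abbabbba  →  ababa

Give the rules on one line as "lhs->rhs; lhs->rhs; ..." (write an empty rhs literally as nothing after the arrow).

  | babb => bab
  | abbb => abb => ab
  | bbbb => bbb => bb => b
  | ababb => abab

aa->b; baa->; bb->b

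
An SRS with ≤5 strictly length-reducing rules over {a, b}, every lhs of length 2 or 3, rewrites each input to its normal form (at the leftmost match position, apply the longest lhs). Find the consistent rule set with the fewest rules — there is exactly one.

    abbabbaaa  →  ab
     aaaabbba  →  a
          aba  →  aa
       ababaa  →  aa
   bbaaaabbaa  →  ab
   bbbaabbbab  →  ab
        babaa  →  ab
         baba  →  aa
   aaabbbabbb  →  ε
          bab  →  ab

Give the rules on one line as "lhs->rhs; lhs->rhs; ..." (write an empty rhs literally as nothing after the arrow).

aaa->ab; abb->b; ba->a; bb->

  | abbabbaaa => babbaaa => abbaaa => baaa => aaa => ab
  | aaaabbba => ababbba => aabbba => abba => ba => a
  | aba => aa
  | ababaa => aabaa => aaaa => aba => aa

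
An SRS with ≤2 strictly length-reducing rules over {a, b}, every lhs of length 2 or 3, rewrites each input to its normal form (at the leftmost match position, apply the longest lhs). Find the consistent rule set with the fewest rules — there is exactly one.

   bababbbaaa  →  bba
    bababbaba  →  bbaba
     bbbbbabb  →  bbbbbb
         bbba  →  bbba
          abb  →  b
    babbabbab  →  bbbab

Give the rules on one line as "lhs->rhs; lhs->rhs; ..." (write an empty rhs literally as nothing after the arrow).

  | bababbbaaa => babbbaaa => bbbaaa => bba
  | bababbaba => babbaba => bbaba
  | bbbbbabb => bbbbbb
  | bbba

abb->b; baa->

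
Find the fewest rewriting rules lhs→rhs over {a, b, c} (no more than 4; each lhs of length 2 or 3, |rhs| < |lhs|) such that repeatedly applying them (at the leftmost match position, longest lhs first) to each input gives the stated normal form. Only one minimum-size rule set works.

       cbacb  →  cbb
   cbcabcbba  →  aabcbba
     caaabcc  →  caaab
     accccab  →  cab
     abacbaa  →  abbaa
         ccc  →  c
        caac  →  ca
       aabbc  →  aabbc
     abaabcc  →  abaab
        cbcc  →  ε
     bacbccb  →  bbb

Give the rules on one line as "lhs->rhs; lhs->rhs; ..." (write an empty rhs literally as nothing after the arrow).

ac->; cbc->a; cc->

  | cbacb => cbb
  | cbcabcbba => aabcbba
  | caaabcc => caaab
  | accccab => cccab => cab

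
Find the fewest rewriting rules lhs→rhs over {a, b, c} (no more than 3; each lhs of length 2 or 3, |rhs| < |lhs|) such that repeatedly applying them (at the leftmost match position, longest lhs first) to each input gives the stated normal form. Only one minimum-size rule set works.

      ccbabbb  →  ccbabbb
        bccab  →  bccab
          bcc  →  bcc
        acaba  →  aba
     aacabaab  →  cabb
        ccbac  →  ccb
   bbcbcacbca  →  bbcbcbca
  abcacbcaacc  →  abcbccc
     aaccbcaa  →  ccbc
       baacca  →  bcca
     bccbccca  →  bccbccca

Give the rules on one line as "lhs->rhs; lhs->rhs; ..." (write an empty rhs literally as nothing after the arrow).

aa->; ac->

  | ccbabbb
  | bccab
  | bcc
  | acaba => aba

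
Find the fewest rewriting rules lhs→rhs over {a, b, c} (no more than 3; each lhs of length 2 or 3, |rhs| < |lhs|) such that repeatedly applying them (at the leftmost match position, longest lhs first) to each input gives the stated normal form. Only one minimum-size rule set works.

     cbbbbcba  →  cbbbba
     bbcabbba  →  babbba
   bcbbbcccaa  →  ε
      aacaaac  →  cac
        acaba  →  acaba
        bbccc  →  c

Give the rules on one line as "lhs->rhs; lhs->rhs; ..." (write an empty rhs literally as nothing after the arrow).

  | cbbbbcba => cbbbba
  | bbcabbba => babbba
  | bcbbbcccaa => bbbcccaa => bbccaa => bcaa => aa => ε
  | aacaaac => caaac => cac

aa->; bc->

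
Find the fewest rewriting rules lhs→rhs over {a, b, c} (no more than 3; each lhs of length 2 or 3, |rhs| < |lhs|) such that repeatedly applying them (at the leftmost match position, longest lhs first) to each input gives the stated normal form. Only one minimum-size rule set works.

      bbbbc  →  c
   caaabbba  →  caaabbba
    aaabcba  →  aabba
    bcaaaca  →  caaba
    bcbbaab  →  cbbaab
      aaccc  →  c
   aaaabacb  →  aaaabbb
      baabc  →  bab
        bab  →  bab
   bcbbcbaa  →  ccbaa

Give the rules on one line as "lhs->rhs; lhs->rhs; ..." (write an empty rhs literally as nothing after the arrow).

  | bbbbc => bbbc => bbc => bc => c
  | caaabbba
  | aaabcba => aaacba => aabba
  | bcaaaca => caaaca => caaba

ac->b; bc->c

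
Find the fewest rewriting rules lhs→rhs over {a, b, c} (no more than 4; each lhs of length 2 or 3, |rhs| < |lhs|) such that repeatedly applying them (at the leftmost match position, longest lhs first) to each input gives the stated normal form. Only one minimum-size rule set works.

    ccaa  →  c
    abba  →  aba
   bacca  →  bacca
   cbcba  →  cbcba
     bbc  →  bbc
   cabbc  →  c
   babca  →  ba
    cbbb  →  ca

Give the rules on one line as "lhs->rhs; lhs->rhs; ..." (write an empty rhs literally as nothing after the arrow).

abb->ab; abc->; bbb->a; caa->

  | ccaa => c
  | abba => aba
  | bacca
  | cbcba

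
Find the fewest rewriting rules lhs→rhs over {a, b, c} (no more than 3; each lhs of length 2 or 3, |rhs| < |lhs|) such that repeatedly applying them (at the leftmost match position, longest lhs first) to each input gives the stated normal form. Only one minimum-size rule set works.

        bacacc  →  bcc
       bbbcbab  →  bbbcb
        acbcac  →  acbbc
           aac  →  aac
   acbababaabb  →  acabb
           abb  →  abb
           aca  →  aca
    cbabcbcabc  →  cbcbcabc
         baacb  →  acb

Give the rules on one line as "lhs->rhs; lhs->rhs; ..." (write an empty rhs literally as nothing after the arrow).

ba->; cac->bc

  | bacacc => cacc => bcc
  | bbbcbab => bbbcb
  | acbcac => acbbc
  | aac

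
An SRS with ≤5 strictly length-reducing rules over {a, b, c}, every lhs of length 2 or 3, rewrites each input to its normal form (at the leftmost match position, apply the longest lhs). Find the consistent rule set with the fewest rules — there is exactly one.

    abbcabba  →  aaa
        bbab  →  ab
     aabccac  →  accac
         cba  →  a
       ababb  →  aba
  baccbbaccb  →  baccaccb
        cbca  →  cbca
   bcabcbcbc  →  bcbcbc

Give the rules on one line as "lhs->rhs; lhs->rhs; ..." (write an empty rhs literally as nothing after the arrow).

abc->c; bb->; cab->ab; cba->a

  | abbcabba => acabba => aabba => aaa
  | bbab => ab
  | aabccac => accac
  | cba => a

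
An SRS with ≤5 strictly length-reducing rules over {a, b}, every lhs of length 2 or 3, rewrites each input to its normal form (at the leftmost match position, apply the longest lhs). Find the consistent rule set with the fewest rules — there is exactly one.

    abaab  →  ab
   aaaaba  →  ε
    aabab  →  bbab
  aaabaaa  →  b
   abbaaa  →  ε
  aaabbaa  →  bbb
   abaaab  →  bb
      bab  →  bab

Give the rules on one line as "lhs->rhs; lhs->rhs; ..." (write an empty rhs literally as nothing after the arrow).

  | abaab => ab
  | aaaaba => aba => ε
  | aabab => bbab
  | aaabaaa => baaa => b

aa->b; aaa->; aba->; abb->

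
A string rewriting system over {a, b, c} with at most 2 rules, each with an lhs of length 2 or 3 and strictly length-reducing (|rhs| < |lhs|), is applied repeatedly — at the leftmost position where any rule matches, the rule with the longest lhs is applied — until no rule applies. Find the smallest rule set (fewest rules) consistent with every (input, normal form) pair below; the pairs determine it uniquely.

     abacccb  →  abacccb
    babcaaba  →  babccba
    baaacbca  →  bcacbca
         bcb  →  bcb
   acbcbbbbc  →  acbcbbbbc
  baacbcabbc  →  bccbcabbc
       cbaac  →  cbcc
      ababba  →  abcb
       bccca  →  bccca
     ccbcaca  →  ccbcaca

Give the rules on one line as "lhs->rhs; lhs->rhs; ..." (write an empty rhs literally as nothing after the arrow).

aa->c; bba->ab

  | abacccb
  | babcaaba => babccba
  | baaacbca => bcacbca
  | bcb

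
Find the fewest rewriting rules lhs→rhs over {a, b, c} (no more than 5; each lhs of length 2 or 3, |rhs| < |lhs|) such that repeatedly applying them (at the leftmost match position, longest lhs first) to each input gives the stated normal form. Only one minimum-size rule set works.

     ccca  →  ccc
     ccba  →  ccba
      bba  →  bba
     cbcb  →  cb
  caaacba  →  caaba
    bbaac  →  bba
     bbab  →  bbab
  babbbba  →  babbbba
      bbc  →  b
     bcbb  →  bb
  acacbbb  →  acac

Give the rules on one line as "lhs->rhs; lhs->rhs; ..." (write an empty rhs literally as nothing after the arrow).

aac->a; acb->ac; bc->; cca->cc

  | ccca => ccc
  | ccba
  | bba
  | cbcb => cb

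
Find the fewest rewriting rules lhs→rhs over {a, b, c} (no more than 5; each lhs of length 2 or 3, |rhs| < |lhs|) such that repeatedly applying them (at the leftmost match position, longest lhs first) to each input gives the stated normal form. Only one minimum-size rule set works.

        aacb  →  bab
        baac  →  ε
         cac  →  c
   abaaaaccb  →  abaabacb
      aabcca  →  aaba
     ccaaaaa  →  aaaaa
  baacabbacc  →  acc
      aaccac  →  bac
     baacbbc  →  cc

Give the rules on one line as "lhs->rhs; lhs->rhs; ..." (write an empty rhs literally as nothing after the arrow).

  | aacb => bab
  | baac => bba => ca => ε
  | cac => c
  | abaaaaccb => abaabacb

aac->ba; bb->c; ca->; cca->a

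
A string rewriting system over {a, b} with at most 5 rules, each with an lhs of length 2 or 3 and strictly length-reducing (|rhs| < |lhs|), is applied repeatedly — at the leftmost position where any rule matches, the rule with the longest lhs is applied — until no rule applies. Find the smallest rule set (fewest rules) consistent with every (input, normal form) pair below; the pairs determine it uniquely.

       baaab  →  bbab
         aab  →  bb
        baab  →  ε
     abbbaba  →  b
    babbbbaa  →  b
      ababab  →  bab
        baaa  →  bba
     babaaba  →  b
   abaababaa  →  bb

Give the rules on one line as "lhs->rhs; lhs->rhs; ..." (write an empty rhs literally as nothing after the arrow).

aa->b; aba->; abb->; bbb->

  | baaab => bbab
  | aab => bb
  | baab => bbb => ε
  | abbbaba => baba => b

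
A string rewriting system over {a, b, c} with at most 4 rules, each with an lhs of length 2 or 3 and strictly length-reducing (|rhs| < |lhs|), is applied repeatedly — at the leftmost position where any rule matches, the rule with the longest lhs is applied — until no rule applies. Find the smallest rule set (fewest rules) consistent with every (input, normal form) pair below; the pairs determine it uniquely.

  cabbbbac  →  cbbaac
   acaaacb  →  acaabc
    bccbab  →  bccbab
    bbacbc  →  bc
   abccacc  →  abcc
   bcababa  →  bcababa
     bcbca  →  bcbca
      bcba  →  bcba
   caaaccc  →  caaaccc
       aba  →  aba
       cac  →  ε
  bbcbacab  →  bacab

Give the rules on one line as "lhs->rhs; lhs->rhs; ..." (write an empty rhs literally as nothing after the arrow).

  | cabbbbac => cbabbac => cbbaac
  | acaaacb => acaabc
  | bccbab
  | bbacbc => bbbcc => bc

abb->ba; acb->bc; bbc->; cac->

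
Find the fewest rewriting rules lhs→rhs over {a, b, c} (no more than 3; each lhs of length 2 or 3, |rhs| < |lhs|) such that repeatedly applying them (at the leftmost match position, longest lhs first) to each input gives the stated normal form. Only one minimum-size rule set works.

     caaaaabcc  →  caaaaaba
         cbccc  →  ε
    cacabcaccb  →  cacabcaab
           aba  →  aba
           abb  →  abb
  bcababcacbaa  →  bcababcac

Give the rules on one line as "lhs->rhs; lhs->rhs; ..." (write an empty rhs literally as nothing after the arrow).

  | caaaaabcc => caaaaaba
  | cbccc => bacc => baa => ε
  | cacabcaccb => cacabcaab
  | aba

baa->; cbc->ba; cc->a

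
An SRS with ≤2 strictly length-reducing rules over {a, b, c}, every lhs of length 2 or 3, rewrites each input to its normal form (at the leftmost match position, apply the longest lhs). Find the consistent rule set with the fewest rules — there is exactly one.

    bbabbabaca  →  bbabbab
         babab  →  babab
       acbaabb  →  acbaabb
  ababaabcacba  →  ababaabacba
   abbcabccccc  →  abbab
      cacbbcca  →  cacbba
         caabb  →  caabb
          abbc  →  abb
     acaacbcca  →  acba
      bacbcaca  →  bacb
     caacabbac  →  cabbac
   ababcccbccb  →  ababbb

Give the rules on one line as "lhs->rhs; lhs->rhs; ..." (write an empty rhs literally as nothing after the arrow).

  | bbabbabaca => bbabbab
  | babab
  | acbaabb
  | ababaabcacba => ababaabacba

aca->; bc->b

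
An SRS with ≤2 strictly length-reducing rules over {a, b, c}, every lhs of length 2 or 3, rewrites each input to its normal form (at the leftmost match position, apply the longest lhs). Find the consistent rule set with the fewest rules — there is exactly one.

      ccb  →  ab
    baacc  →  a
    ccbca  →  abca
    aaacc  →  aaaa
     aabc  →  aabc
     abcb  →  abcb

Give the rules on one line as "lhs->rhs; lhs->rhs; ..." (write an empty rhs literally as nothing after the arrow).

  | ccb => ab
  | baacc => cc => a
  | ccbca => abca
  | aaacc => aaaa

baa->; cc->a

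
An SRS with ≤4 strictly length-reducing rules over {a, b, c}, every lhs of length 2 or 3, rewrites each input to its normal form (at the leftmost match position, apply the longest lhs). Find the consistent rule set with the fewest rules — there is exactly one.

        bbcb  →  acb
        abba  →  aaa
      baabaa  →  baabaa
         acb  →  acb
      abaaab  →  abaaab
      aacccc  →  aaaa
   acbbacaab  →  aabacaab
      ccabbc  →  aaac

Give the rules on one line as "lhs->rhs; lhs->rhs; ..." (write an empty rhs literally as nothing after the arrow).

bb->a; cbb->ab; cc->a

  | bbcb => acb
  | abba => aaa
  | baabaa
  | acb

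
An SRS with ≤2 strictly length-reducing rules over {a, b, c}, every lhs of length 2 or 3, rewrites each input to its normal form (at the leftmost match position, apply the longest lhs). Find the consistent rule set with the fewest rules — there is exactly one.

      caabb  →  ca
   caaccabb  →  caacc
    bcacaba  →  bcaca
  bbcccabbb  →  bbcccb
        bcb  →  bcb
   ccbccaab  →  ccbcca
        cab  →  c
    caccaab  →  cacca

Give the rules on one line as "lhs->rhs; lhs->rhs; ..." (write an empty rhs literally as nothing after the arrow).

ab->; abb->

  | caabb => ca
  | caaccabb => caacc
  | bcacaba => bcaca
  | bbcccabbb => bbcccb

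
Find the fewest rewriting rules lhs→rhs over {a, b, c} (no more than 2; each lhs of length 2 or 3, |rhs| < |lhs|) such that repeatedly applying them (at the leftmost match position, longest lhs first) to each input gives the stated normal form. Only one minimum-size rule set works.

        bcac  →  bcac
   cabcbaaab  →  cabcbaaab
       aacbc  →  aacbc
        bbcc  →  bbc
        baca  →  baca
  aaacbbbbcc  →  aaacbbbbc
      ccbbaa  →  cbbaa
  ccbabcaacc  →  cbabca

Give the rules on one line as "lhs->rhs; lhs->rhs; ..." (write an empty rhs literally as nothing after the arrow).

  | bcac
  | cabcbaaab
  | aacbc
  | bbcc => bbc

acc->; cc->c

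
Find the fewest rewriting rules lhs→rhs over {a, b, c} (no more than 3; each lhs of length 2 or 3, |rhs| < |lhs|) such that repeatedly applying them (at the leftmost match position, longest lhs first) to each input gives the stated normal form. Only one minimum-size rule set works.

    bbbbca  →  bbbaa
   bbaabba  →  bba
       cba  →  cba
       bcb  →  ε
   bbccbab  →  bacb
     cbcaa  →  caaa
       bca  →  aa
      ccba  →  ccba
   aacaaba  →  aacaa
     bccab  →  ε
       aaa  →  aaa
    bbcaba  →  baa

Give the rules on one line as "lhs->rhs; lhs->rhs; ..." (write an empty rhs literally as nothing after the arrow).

ab->; bc->a; cab->b

  | bbbbca => bbbaa
  | bbaabba => bbaba => bba
  | cba
  | bcb => ab => ε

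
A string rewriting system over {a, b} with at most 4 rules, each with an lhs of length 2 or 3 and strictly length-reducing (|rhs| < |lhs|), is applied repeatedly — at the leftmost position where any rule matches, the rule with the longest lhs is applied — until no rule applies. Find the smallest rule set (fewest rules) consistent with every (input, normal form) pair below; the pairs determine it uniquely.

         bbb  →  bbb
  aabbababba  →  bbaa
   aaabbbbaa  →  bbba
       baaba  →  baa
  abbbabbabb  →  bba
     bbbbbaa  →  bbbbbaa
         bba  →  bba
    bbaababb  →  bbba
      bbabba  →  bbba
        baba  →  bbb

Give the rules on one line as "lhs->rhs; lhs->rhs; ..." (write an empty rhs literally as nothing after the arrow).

  | bbb
  | aabbababba => aaaababba => baababba => babbbba => baabba => baaaa => bbaa
  | aaabbbbaa => babbbbaa => baabbaa => baaaaa => bbaaa => bbba
  | baaba => babb => baa

aaa->ba; aba->bb; abb->aa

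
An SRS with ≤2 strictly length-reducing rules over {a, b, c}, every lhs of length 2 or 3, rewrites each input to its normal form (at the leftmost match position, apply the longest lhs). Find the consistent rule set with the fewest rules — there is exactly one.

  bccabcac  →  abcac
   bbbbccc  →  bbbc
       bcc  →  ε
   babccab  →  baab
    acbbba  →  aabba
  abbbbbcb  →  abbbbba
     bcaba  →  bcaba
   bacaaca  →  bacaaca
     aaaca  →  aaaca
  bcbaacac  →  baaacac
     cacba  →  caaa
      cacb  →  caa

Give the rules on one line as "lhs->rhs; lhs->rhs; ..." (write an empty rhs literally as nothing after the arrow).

bcc->; cb->a

  | bccabcac => abcac
  | bbbbccc => bbbc
  | bcc => ε
  | babccab => baab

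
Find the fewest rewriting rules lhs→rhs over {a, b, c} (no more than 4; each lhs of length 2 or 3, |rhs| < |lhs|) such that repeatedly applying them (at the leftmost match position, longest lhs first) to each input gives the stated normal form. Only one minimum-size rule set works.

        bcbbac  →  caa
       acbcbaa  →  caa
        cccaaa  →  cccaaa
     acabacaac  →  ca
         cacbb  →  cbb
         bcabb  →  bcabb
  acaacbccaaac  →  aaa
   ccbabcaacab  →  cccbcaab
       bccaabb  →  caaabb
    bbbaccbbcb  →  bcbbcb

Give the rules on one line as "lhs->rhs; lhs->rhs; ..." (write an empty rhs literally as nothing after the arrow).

ac->; ba->c; bcc->ca

  | bcbbac => bcbcc => bcca => caa
  | acbcbaa => bcbaa => bcca => caa
  | cccaaa
  | acabacaac => abacaac => accaac => caac => ca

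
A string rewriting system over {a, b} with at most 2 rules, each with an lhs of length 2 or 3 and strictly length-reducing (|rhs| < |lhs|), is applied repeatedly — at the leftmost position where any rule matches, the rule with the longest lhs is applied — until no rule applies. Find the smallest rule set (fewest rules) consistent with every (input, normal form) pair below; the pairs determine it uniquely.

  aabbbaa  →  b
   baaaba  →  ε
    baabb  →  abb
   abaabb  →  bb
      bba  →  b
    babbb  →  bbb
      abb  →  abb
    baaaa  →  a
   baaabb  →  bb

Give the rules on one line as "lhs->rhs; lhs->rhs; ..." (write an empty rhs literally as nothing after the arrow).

  | aabbbaa => bbbaa => bba => b
  | baaaba => aaba => ba => ε
  | baabb => abb
  | abaabb => aabb => bb

aa->; ba->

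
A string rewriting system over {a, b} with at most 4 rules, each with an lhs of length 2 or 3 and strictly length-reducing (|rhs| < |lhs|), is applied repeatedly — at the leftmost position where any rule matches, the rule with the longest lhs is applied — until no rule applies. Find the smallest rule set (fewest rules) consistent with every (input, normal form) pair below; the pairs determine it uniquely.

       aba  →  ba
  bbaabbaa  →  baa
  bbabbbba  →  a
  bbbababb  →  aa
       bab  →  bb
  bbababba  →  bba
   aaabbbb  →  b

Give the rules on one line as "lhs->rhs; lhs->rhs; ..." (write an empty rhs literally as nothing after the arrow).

  | aba => ba
  | bbaabbaa => bbabbaa => bbbbaa => aabaa => abaa => baa
  | bbabbbba => bbbbbba => aabbba => abbba => bbba => aaa => a
  | bbbababb => aaababb => ababb => babb => bbb => aa

aaa->a; ab->b; bbb->aa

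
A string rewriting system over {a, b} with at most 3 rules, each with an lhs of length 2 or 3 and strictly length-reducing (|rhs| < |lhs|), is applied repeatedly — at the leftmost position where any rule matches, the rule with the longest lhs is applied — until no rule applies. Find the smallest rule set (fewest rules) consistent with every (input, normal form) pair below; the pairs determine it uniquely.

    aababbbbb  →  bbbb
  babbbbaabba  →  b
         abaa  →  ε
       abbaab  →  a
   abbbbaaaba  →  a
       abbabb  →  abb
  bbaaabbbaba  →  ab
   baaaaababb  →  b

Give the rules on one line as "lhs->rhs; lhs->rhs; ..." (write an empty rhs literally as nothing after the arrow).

  | aababbbbb => babbbbb => bbbb
  | babbbbaabba => bbbaabba => bbabba => bba => b
  | abaa => aa => ε
  | abbaab => abab => a

aa->; ba->; bab->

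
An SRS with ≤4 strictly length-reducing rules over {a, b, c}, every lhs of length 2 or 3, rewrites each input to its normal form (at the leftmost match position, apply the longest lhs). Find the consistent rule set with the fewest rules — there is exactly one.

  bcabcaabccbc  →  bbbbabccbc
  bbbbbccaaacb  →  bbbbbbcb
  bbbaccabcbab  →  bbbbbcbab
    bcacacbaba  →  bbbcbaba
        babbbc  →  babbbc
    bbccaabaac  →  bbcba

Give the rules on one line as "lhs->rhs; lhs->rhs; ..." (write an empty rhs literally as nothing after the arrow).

  | bcabcaabccbc => bbbcaabccbc => bbbbabccbc
  | bbbbbccaaacb => bbbbbcacb => bbbbbbcb
  | bbbaccabcbab => bbbcabcbab => bbbbbcbab
  | bcacacbaba => bbcacbaba => bbbcbaba

ac->; bca->bb; caa->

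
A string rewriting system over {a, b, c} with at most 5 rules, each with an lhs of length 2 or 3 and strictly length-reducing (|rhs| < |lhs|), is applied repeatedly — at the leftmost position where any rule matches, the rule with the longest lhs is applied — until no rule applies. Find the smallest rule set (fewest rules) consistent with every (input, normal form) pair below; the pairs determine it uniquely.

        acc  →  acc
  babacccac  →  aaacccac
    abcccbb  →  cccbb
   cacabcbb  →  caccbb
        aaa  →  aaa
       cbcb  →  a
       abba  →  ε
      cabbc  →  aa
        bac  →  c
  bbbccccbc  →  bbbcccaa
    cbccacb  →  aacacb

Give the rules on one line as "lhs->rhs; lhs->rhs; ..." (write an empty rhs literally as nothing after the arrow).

  | acc
  | babacccac => aaacccac
  | abcccbb => cccbb
  | cacabcbb => caccbb

ab->; ba->; bab->aa; cbc->aa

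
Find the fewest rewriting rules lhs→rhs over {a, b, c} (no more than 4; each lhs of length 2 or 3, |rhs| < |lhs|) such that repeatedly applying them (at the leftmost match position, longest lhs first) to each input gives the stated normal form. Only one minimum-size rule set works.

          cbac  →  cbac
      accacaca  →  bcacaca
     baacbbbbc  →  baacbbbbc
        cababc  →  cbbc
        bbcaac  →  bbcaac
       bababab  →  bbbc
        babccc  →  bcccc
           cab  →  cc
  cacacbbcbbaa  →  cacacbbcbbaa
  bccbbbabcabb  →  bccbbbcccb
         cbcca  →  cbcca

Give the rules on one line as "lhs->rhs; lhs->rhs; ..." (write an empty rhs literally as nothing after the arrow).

  | cbac
  | accacaca => bcacaca
  | baacbbbbc
  | cababc => cbbc

ab->c; aba->b; acc->bc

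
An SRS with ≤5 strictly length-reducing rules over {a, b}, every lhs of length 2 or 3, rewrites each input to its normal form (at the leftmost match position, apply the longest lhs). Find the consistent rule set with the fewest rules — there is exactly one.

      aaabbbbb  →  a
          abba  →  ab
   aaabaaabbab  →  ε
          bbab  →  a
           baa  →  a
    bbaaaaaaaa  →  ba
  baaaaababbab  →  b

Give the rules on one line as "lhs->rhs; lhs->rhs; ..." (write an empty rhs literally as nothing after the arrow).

  | aaabbbbb => babbbbb => babb => baa => bb => a
  | abba => ab
  | aaabaaabbab => babaaabbab => babbabbab => babbbab => baab => bbb => ε
  | bbab => bb => a

aa->b; bb->a; bba->b; bbb->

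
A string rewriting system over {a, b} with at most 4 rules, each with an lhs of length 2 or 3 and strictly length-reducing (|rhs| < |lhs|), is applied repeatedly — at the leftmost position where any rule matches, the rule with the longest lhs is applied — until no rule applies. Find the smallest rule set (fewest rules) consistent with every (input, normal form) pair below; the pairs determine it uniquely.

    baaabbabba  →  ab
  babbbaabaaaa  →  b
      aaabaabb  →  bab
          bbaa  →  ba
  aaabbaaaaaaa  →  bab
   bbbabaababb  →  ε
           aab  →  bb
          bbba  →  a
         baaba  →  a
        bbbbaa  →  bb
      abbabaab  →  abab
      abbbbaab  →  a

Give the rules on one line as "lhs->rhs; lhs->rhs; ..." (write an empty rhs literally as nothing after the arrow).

  | baaabbabba => bbabbabba => bbbabba => abba => ab
  | babbbaabaaaa => baaabaaaa => bbabaaaa => bbaaaa => baaa => bba => b
  | aaabaabb => babaabb => babbbb => bab
  | bbaa => ba

aa->b; bba->b; bbb->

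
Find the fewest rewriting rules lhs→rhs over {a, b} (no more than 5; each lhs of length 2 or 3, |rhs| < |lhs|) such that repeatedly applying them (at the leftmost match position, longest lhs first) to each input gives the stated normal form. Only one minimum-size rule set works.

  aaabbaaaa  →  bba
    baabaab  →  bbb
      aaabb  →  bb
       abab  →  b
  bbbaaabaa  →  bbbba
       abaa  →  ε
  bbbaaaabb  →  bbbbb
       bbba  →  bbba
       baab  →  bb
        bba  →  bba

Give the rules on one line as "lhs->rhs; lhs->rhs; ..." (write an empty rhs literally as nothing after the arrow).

  | aaabbaaaa => aabbaaaa => bbaaaa => bbaaa => bbaa => bba
  | baabaab => bbaab => bbb
  | aaabb => aabb => bb
  | abab => abb => b

aa->a; aab->b; ab->; aba->ab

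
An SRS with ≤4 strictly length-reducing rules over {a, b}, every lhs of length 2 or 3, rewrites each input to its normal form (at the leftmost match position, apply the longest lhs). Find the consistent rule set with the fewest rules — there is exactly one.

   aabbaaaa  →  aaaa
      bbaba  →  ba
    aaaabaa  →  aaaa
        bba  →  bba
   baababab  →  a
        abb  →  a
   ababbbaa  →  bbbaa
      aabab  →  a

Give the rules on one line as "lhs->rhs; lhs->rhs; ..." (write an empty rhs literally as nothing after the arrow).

  | aabbaaaa => aabaaaa => aaaa
  | bbaba => ba
  | aaaabaa => aaaa
  | bba

ab->a; aba->; bab->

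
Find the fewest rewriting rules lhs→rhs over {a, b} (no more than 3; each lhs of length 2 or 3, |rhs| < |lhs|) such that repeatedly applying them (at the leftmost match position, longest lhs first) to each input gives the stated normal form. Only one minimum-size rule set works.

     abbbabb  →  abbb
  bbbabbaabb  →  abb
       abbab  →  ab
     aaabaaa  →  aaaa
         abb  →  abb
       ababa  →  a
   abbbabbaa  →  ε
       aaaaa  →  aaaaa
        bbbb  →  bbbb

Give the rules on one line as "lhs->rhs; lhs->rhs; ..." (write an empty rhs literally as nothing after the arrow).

aba->; ba->a; bba->

  | abbbabb => abbb
  | bbbabbaabb => bbbaabb => babb => abb
  | abbab => ab
  | aaabaaa => aaaa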